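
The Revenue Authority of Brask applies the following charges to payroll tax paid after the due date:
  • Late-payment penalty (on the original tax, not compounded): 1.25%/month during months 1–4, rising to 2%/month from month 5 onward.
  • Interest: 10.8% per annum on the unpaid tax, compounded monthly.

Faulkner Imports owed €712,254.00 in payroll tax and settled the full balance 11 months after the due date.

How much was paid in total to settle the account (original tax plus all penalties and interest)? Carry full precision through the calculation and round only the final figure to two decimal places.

Penalty, months 1–4: 4 × 1.25% × €712,254.00 = €35,612.70
Penalty, months 5–11: 7 × 2% × €712,254.00 = €99,715.56
Interest (10.8%/yr ÷ 12 = 0.9%/month): €712,254.00 × ((1 + 0.009)^11 − 1) = €73,773.4728…
Total = €712,254.00 + €135,328.2600 + €73,773.4728… = €921,355.73

€921,355.73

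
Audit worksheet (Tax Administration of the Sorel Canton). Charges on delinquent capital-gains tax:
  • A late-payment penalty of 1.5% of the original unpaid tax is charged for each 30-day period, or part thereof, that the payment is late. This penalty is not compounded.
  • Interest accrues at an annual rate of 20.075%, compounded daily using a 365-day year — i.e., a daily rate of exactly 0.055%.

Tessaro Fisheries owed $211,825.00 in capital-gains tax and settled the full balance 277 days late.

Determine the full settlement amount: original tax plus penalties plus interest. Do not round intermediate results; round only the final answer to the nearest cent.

$278,447.99

Penalty periods: ⌈277/30⌉ = 10; penalty = 10 × 1.5% × $211,825.00 = $31,773.75
Interest: $211,825.00 × ((1 + 0.00055)^277 − 1) = $211,825.00 × 0.16451899… = $34,849.2354…
Total = $211,825.00 + $31,773.7500 + $34,849.2354… = $278,447.99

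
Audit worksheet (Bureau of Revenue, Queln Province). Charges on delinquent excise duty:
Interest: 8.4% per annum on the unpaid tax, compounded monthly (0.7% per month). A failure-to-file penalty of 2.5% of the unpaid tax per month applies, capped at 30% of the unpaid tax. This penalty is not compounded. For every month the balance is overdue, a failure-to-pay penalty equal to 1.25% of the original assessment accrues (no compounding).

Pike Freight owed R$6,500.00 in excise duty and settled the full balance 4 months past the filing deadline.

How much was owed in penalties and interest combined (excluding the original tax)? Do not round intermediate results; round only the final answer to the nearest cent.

R$1,158.92

Failure-to-file: 4 × 2.5% × R$6,500.00 = R$650.00 (under the 30% cap)
Failure-to-pay penalty = 1.25% × R$6,500.00 × 4 mo = R$325.00
Interest: R$6,500.00 × ((1 + 0.007)^4 − 1) = R$6,500.00 × 0.0282954… = R$183.9199…
Penalties + interest = R$975.0000 + R$183.9199… = R$1,158.92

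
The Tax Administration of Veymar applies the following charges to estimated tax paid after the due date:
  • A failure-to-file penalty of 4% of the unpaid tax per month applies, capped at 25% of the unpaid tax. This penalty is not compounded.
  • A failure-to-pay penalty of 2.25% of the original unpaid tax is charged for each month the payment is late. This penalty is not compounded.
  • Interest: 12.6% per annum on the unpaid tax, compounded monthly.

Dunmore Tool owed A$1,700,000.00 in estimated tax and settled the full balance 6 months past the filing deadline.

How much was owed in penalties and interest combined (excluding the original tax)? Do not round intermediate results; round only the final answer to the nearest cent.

Failure-to-file: 6 × 4% × A$1,700,000.00 = A$408,000.00 (under the 25% cap)
Failure-to-pay penalty = 2.25% × A$1,700,000.00 × 6 mo = A$229,500.00
Interest (12.6%/yr ÷ 12 = 1.05%/month): A$1,700,000.00 × ((1 + 0.0105)^6 − 1) = A$109,951.0455…
Penalties + interest = A$637,500.0000 + A$109,951.0455… = A$747,451.05

A$747,451.05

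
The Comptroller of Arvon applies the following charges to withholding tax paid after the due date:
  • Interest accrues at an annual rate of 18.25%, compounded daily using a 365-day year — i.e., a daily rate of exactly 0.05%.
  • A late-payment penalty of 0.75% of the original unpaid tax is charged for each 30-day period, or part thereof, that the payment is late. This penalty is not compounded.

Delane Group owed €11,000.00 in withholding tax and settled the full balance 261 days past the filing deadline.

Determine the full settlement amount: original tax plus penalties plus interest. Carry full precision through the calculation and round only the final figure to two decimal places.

€13,275.47

Penalty periods: ⌈261/30⌉ = 9; penalty = 9 × 0.75% × €11,000.00 = €742.50
Interest: €11,000.00 × ((1 + 0.0005)^261 − 1) = €11,000.00 × 0.13936078… = €1,532.9686…
Total = €11,000.00 + €742.5000 + €1,532.9686… = €13,275.47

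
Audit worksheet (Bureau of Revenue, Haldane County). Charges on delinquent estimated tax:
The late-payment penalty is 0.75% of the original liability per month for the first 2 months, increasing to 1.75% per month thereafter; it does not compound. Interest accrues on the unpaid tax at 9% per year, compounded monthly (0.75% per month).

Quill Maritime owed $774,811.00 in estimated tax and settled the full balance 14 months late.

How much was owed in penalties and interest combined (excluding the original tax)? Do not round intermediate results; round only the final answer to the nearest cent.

Penalty, months 1–2: 2 × 0.75% × $774,811.00 = $11,622.17…
Penalty, months 3–14: 12 × 1.75% × $774,811.00 = $162,710.31
Interest: $774,811.00 × ((1 + 0.0075)^14 − 1) = $774,811.00 × 0.1102755… = $85,442.6920…
Penalties + interest = $174,332.4750 + $85,442.6920… = $259,775.17

$259,775.17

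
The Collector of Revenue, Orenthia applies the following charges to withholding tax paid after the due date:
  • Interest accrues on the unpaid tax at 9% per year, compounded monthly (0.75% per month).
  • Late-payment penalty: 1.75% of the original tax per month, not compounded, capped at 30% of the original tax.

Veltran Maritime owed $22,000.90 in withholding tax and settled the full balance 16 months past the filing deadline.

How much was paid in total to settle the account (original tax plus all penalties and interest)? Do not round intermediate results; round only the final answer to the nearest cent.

$30,955.09

Penalty: 16 × 1.75% × $22,000.90 = $6,160.25… (below the 30% cap of $6,600.27)
Interest: $22,000.90 × ((1 + 0.0075)^16 − 1) = $22,000.90 × 0.1269921… = $2,793.9408…
Total = $22,000.90 + $6,160.2520 + $2,793.9408… = $30,955.09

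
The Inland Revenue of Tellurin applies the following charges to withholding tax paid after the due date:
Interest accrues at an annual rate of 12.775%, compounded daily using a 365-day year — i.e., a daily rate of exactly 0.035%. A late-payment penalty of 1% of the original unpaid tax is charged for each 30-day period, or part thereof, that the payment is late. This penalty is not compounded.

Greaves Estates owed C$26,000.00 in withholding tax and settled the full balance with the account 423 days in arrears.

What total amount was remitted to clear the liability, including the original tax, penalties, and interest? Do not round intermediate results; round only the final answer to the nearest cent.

C$34,048.06

Penalty periods: ⌈423/30⌉ = 15; penalty = 15 × 1% × C$26,000.00 = C$3,900.00
Interest: C$26,000.00 × ((1 + 0.00035)^423 − 1) = C$26,000.00 × 0.15954084… = C$4,148.0618…
Total = C$26,000.00 + C$3,900.0000 + C$4,148.0618… = C$34,048.06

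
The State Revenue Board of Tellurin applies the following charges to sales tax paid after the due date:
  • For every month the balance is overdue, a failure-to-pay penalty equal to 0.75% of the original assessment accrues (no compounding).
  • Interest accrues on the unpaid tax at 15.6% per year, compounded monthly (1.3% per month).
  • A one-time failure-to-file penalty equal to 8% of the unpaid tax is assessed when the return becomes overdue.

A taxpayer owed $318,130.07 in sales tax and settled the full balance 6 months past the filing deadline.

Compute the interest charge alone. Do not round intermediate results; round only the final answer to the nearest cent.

$25,634.72

Interest: $318,130.07 × ((1 + 0.013)^6 − 1) = $318,130.07 × 0.0805794… = $25,634.7208…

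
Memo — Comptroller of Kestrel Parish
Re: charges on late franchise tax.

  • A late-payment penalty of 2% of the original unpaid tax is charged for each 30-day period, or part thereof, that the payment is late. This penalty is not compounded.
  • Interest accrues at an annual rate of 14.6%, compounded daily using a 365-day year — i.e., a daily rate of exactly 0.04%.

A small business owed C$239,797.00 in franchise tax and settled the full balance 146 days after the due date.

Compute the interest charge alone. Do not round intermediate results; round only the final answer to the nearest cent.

C$14,418.18

Interest: C$239,797.00 × ((1 + 0.0004)^146 − 1) = C$239,797.00 × 0.06012659… = C$14,418.1753…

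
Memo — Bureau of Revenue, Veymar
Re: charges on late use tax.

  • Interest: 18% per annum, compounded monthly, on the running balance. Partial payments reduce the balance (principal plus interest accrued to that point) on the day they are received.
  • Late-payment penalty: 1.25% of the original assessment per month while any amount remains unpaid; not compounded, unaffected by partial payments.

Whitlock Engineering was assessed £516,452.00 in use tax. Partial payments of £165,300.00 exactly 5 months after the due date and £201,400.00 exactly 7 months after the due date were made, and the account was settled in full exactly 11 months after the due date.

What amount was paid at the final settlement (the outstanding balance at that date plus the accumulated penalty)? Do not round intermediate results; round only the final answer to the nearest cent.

£284,861.44

Monthly rate = 18% ÷ 12 = 1.5%
Balance at month 5: £516,452.0000 × (1 + 0.015)^5 = £556,365.4784…
After £165,300.00 payment: £556,365.4784… − £165,300.00 = £391,065.4784…
Balance at month 7: £391,065.4784… × (1 + 0.015)^2 = £402,885.4325…
After £201,400.00 payment: £402,885.4325… − £201,400.00 = £201,485.4325…
Balance at month 11: £201,485.4325… × (1 + 0.015)^4 = £213,849.2940…
Penalty: 11 × 1.25% × £516,452.00 = £71,012.15
Final settlement = outstanding balance + penalty = £213,849.2940… + £71,012.15 = £284,861.44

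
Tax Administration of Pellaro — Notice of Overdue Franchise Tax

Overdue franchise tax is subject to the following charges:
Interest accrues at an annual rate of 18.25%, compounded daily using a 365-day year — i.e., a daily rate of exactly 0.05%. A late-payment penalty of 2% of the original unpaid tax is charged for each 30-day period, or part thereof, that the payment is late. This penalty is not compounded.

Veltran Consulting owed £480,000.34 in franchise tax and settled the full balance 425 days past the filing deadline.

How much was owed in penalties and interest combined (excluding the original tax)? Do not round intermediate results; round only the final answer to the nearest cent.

£257,616.39

Penalty periods: ⌈425/30⌉ = 15; penalty = 15 × 2% × £480,000.34 = £144,000.10…
Interest: £480,000.34 × ((1 + 0.0005)^425 − 1) = £480,000.34 × 0.23670043… = £113,616.2888…
Penalties + interest = £144,000.1020 + £113,616.2888… = £257,616.39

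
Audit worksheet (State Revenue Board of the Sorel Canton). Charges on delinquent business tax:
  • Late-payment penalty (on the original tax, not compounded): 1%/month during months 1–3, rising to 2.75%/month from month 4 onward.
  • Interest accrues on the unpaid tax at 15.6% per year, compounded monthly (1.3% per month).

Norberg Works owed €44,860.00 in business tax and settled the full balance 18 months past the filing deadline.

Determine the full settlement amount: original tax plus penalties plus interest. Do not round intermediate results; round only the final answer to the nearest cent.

Penalty, months 1–3: 3 × 1% × €44,860.00 = €1,345.80
Penalty, months 4–18: 15 × 2.75% × €44,860.00 = €18,504.75
Interest: €44,860.00 × ((1 + 0.013)^18 − 1) = €44,860.00 × 0.2617404… = €11,741.6753…
Total = €44,860.00 + €19,850.5500 + €11,741.6753… = €76,452.23

€76,452.23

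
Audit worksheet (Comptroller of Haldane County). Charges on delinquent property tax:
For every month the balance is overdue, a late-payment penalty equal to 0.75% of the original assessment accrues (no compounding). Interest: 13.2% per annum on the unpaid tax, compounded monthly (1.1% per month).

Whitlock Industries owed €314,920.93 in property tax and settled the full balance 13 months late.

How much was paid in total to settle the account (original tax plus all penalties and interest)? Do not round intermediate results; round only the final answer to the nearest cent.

Late-payment penalty: 13 × 0.75% × €314,920.93 = €30,704.79…
Interest: €314,920.93 × ((1 + 0.011)^13 − 1) = €314,920.93 × 0.1528293… = €48,129.1594…
Total = €314,920.93 + €30,704.7907… + €48,129.1594… = €393,754.88

€393,754.88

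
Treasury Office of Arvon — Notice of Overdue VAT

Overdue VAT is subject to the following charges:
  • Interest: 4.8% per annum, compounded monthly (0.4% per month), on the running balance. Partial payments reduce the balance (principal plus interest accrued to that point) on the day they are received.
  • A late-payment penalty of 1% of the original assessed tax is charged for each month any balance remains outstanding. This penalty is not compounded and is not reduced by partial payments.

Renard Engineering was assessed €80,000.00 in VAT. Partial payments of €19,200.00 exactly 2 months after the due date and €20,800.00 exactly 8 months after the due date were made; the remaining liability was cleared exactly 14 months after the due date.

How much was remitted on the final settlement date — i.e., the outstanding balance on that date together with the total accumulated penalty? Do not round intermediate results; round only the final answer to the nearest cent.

€54,352.00

Balance at month 2: €80,000.0000 × (1 + 0.004)^2 = €80,641.2800
After €19,200.00 payment: €80,641.2800 − €19,200.00 = €61,441.2800
Balance at month 8: €61,441.2800 × (1 + 0.004)^6 = €62,930.6955…
After €20,800.00 payment: €62,930.6955… − €20,800.00 = €42,130.6955…
Balance at month 14: €42,130.6955… × (1 + 0.004)^6 = €43,151.9977…
Penalty: 14 × 1% × €80,000.00 = €11,200.00
Final settlement = outstanding balance + penalty = €43,151.9977… + €11,200.00 = €54,352.00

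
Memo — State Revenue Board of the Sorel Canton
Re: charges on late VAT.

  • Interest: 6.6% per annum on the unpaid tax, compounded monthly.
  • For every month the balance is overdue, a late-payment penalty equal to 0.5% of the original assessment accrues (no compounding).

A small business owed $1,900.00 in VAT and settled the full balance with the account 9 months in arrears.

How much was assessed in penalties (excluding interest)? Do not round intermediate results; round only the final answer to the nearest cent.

Late-payment penalty: 9 × 0.5% × $1,900.00 = $85.50

$85.50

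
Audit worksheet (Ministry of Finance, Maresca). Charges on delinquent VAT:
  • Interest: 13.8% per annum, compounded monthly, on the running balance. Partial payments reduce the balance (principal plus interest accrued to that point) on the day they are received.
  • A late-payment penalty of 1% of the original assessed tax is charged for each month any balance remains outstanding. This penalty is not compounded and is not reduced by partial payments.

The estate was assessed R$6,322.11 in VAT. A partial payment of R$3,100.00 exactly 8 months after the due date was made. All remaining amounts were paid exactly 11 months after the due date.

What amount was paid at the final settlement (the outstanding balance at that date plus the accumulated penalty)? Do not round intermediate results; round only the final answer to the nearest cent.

R$4,656.71

Monthly rate = 13.8% ÷ 12 = 1.15%
Balance at month 8: R$6,322.1100 × (1 + 0.0115)^8 = R$6,927.7012…
After R$3,100.00 payment: R$6,927.7012… − R$3,100.00 = R$3,827.7012…
Balance at month 11: R$3,827.7012… × (1 + 0.0115)^3 = R$3,961.2813…
Penalty: 11 × 1% × R$6,322.11 = R$695.43…
Final settlement = outstanding balance + penalty = R$3,961.2813… + R$695.43… = R$4,656.71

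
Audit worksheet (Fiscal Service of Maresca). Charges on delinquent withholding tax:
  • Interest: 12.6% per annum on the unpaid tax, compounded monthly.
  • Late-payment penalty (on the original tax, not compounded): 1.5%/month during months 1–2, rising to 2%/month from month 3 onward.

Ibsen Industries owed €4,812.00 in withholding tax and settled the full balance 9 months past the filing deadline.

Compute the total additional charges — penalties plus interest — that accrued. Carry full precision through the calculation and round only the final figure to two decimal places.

Penalty, months 1–2: 2 × 1.5% × €4,812.00 = €144.36
Penalty, months 3–9: 7 × 2% × €4,812.00 = €673.68
Interest (12.6%/yr ÷ 12 = 1.05%/month): €4,812.00 × ((1 + 0.0105)^9 − 1) = €474.3082…
Penalties + interest = €818.0400 + €474.3082… = €1,292.35

€1,292.35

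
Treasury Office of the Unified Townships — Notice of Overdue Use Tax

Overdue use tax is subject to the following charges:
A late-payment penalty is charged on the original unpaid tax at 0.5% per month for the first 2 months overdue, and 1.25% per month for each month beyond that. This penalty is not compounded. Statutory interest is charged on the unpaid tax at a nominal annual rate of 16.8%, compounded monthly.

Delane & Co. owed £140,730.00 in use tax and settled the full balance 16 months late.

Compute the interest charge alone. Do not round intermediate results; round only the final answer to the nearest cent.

Interest (16.8%/yr ÷ 12 = 1.4%/month): £140,730.00 × ((1 + 0.014)^16 − 1) = £35,059.9196…

£35,059.92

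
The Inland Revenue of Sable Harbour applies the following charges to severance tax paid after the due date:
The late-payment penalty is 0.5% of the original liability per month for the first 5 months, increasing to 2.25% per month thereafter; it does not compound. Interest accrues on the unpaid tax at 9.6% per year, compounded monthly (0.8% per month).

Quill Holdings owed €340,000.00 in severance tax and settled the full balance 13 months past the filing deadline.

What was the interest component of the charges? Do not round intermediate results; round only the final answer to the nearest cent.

Interest: €340,000.00 × ((1 + 0.008)^13 − 1) = €340,000.00 × 0.1091414… = €37,108.0771…

€37,108.08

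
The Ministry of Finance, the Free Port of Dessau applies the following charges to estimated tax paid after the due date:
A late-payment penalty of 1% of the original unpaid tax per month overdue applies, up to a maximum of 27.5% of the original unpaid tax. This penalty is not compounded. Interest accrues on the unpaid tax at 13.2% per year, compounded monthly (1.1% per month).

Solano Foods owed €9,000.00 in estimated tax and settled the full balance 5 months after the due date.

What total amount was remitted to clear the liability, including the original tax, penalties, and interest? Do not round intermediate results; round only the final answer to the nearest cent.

€9,956.01

Penalty: 5 × 1% × €9,000.00 = €450.00 (below the 27.5% cap of €2,475.00)
Interest: €9,000.00 × ((1 + 0.011)^5 − 1) = €9,000.00 × 0.0562234… = €506.0105…
Total = €9,000.00 + €450.0000 + €506.0105… = €9,956.01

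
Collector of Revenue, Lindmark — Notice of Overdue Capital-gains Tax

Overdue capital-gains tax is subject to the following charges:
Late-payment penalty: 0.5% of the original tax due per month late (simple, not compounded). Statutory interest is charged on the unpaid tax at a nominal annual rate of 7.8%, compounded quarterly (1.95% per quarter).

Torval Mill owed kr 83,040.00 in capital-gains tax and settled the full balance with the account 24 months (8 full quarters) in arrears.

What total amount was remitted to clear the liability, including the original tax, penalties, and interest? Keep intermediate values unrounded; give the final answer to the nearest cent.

Late-payment penalty = 0.5% × kr 83,040.00 × 24 mo = kr 9,964.80
Interest: kr 83,040.00 × ((1 + 0.0195)^8 − 1) = kr 83,040.00 × 0.1670725… = kr 13,873.7015…
Total = kr 83,040.00 + kr 9,964.8000 + kr 13,873.7015… = kr 106,878.50

kr 106,878.50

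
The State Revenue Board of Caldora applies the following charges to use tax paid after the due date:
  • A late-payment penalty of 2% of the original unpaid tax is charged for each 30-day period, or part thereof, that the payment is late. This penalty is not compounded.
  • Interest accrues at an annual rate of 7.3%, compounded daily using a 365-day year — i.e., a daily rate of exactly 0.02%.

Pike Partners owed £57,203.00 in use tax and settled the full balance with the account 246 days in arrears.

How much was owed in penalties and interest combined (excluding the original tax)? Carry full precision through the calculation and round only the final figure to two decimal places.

£13,181.02

Penalty periods: ⌈246/30⌉ = 9; penalty = 9 × 2% × £57,203.00 = £10,296.54
Interest: £57,203.00 × ((1 + 0.0002)^246 − 1) = £57,203.00 × 0.05042525… = £2,884.4755…
Penalties + interest = £10,296.5400 + £2,884.4755… = £13,181.02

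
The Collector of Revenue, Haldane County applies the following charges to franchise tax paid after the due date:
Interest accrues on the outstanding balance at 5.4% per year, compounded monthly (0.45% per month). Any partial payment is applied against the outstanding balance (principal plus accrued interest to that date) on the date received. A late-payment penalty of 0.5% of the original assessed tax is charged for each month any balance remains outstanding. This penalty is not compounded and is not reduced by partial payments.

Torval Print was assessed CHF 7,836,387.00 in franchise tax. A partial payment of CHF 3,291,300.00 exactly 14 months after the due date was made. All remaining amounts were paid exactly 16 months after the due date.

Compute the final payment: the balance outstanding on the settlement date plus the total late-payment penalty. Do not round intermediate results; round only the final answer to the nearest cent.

CHF 5,725,977.70

Balance at month 14: CHF 7,836,387.0000 × (1 + 0.0045)^14 = CHF 8,344,783.0580…
After CHF 3,291,300.00 payment: CHF 8,344,783.0580… − CHF 3,291,300.00 = CHF 5,053,483.0580…
Balance at month 16: CHF 5,053,483.0580… × (1 + 0.0045)^2 = CHF 5,099,066.7385…
Penalty: 16 × 0.5% × CHF 7,836,387.00 = CHF 626,910.96
Final settlement = outstanding balance + penalty = CHF 5,099,066.7385… + CHF 626,910.96 = CHF 5,725,977.70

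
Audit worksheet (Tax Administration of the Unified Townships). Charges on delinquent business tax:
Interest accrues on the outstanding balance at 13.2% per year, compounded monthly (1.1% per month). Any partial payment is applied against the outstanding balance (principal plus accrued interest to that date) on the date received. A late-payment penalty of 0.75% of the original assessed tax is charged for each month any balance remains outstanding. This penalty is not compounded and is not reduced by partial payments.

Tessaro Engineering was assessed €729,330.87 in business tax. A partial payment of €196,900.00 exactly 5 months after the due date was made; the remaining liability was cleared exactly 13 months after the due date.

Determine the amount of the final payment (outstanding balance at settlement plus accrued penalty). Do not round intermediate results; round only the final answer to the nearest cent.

Balance at month 5: €729,330.8700 × (1 + 0.011)^5 = €770,336.3191…
After €196,900.00 payment: €770,336.3191… − €196,900.00 = €573,436.3191…
Balance at month 13: €573,436.3191… × (1 + 0.011)^8 = €625,884.8520…
Penalty: 13 × 0.75% × €729,330.87 = €71,109.76…
Final settlement = outstanding balance + penalty = €625,884.8520… + €71,109.76… = €696,994.61

€696,994.61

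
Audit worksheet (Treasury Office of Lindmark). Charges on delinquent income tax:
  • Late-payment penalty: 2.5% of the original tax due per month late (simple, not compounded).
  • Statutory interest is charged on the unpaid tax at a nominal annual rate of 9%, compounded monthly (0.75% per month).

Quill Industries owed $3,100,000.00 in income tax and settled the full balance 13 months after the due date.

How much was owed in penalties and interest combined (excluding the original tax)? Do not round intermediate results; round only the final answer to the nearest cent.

$1,323,732.39

Late-payment penalty = 2.5% × $3,100,000.00 × 13 mo = $1,007,500.00
Interest: $3,100,000.00 × ((1 + 0.0075)^13 − 1) = $3,100,000.00 × 0.1020104… = $316,232.3932…
Penalties + interest = $1,007,500.0000 + $316,232.3932… = $1,323,732.39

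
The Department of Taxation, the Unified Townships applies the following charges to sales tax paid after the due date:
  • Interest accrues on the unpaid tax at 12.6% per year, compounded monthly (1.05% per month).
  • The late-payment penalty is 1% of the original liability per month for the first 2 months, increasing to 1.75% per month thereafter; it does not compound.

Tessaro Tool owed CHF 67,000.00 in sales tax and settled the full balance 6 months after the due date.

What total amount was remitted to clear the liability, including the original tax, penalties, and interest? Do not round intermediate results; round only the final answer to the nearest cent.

Penalty, months 1–2: 2 × 1% × CHF 67,000.00 = CHF 1,340.00
Penalty, months 3–6: 4 × 1.75% × CHF 67,000.00 = CHF 4,690.00
Interest: CHF 67,000.00 × ((1 + 0.0105)^6 − 1) = CHF 67,000.00 × 0.0646771… = CHF 4,333.3647…
Total = CHF 67,000.00 + CHF 6,030.0000 + CHF 4,333.3647… = CHF 77,363.36

CHF 77,363.36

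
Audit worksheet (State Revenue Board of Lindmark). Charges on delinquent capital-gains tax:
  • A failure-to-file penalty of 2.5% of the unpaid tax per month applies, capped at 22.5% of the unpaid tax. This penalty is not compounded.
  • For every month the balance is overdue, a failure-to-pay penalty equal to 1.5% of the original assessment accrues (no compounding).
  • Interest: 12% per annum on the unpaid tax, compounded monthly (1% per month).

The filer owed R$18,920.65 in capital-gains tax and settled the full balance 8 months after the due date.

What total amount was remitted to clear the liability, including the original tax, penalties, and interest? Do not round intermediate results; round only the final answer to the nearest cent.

R$26,542.96

Failure-to-file: 8 × 2.5% × R$18,920.65 = R$3,784.13 (under the 22.5% cap)
Failure-to-pay penalty: 8 × 1.5% × R$18,920.65 = R$2,270.48…
Interest: R$18,920.65 × ((1 + 0.01)^8 − 1) = R$18,920.65 × 0.0828567… = R$1,567.7027…
Total = R$18,920.65 + R$6,054.6080 + R$1,567.7027… = R$26,542.96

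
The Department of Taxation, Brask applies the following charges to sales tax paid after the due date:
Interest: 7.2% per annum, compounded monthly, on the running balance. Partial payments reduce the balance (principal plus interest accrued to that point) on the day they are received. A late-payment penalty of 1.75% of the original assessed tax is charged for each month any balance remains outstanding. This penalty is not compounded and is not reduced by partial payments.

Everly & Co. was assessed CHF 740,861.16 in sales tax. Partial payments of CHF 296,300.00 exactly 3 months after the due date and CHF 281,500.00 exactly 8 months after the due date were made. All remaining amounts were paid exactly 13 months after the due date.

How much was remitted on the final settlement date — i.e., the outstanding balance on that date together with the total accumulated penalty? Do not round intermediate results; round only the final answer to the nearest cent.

Monthly rate = 7.2% ÷ 12 = 0.6%
Balance at month 3: CHF 740,861.1600 × (1 + 0.006)^3 = CHF 754,276.8339…
After CHF 296,300.00 payment: CHF 754,276.8339… − CHF 296,300.00 = CHF 457,976.8339…
Balance at month 8: CHF 457,976.8339… × (1 + 0.006)^5 = CHF 471,882.0028…
After CHF 281,500.00 payment: CHF 471,882.0028… − CHF 281,500.00 = CHF 190,382.0028…
Balance at month 13: CHF 190,382.0028… × (1 + 0.006)^5 = CHF 196,162.4129…
Penalty: 13 × 1.75% × CHF 740,861.16 = CHF 168,545.91…
Final settlement = outstanding balance + penalty = CHF 196,162.4129… + CHF 168,545.91… = CHF 364,708.33

CHF 364,708.33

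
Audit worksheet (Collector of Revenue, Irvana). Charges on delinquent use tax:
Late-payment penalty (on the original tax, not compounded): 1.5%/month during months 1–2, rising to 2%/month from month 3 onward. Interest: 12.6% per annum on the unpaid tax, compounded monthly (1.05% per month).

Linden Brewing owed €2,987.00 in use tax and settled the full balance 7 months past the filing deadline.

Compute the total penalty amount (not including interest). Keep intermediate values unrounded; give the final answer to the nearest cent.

Penalty, months 1–2: 2 × 1.5% × €2,987.00 = €89.61
Penalty, months 3–7: 5 × 2% × €2,987.00 = €298.70
Total penalty = €89.61 + €298.70 = €388.31

€388.31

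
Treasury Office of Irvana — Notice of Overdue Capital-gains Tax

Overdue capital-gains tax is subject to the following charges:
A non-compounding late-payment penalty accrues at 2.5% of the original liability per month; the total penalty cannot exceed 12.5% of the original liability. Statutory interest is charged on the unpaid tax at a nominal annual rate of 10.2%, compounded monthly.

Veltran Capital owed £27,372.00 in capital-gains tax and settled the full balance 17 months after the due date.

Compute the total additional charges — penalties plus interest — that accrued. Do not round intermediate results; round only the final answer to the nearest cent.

£7,657.49

Penalty (uncapped): 17 × 2.5% × £27,372.00 = £11,633.10; cap = 12.5% × £27,372.00 = £3,421.50 → penalty = £3,421.50
Interest (10.2%/yr ÷ 12 = 0.85%/month): £27,372.00 × ((1 + 0.0085)^17 − 1) = £4,235.9897…
Penalties + interest = £3,421.5000 + £4,235.9897… = £7,657.49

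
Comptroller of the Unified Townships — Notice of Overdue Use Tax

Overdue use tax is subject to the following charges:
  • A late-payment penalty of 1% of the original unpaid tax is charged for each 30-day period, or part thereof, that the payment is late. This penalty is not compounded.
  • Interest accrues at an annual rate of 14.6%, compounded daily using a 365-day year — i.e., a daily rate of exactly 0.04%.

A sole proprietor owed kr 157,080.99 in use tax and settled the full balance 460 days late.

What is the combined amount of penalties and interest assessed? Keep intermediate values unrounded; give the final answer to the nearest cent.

kr 56,858.86

Penalty periods: ⌈460/30⌉ = 16; penalty = 16 × 1% × kr 157,080.99 = kr 25,132.96…
Interest: kr 157,080.99 × ((1 + 0.0004)^460 − 1) = kr 157,080.99 × 0.20197160… = kr 31,725.8991…
Penalties + interest = kr 25,132.9584 + kr 31,725.8991… = kr 56,858.86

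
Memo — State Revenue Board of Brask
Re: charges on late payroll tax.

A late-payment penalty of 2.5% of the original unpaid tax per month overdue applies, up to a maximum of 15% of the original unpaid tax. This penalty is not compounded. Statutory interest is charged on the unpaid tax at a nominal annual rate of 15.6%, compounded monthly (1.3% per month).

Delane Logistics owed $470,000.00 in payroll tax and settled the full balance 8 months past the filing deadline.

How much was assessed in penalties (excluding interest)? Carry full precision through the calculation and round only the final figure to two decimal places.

Penalty (uncapped): 8 × 2.5% × $470,000.00 = $94,000.00; cap = 15% × $470,000.00 = $70,500.00 → penalty = $70,500.00

$70,500.00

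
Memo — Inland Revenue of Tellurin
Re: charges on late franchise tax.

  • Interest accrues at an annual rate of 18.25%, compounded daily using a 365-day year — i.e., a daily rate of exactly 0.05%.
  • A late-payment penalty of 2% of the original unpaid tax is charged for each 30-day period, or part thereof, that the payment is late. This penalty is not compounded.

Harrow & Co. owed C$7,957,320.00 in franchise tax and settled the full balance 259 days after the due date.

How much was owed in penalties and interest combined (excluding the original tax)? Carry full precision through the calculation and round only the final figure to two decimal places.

C$2,532,196.46

Penalty periods: ⌈259/30⌉ = 9; penalty = 9 × 2% × C$7,957,320.00 = C$1,432,317.60
Interest: C$7,957,320.00 × ((1 + 0.0005)^259 − 1) = C$7,957,320.00 × 0.13822227… = C$1,099,878.8590…
Penalties + interest = C$1,432,317.6000 + C$1,099,878.8590… = C$2,532,196.46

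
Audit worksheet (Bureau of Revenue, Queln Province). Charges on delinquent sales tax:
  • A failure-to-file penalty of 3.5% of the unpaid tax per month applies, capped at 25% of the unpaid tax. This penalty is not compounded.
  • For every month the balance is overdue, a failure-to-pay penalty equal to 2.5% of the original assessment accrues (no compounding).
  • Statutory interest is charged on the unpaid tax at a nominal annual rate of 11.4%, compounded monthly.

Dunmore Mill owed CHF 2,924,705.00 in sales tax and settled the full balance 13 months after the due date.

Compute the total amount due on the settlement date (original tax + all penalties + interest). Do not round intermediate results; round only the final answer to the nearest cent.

CHF 4,988,934.40

Failure-to-file: 13 × 3.5% × CHF 2,924,705.00 = CHF 1,330,740.78…, capped at 25% × CHF 2,924,705.00 = CHF 731,176.25
Failure-to-pay penalty: 13 × 2.5% × CHF 2,924,705.00 = CHF 950,529.13…
Interest (11.4%/yr ÷ 12 = 0.95%/month): CHF 2,924,705.00 × ((1 + 0.0095)^13 − 1) = CHF 382,524.0207…
Total = CHF 2,924,705.00 + CHF 1,681,705.3750 + CHF 382,524.0207… = CHF 4,988,934.40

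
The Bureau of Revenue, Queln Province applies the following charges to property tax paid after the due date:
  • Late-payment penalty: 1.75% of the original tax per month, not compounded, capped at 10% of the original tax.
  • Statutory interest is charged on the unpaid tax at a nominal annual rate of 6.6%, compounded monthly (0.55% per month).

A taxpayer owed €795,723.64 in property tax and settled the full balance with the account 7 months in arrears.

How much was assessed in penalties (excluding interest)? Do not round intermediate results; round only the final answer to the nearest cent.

€79,572.36

Penalty (uncapped): 7 × 1.75% × €795,723.64 = €97,476.15…; cap = 10% × €795,723.64 = €79,572.36… → penalty = €79,572.36…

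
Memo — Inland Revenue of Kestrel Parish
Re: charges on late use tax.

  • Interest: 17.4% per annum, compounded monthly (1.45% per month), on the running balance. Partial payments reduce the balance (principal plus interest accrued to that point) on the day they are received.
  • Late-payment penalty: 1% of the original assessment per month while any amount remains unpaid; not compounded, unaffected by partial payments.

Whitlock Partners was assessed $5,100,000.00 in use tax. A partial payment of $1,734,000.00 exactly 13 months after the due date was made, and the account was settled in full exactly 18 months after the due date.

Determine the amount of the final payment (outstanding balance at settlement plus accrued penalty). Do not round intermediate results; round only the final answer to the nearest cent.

Balance at month 13: $5,100,000.0000 × (1 + 0.0145)^13 = $6,149,599.6579…
After $1,734,000.00 payment: $6,149,599.6579… − $1,734,000.00 = $4,415,599.6579…
Balance at month 18: $4,415,599.6579… × (1 + 0.0145)^5 = $4,745,150.0252…
Penalty: 18 × 1% × $5,100,000.00 = $918,000.00
Final settlement = outstanding balance + penalty = $4,745,150.0252… + $918,000.00 = $5,663,150.03

$5,663,150.03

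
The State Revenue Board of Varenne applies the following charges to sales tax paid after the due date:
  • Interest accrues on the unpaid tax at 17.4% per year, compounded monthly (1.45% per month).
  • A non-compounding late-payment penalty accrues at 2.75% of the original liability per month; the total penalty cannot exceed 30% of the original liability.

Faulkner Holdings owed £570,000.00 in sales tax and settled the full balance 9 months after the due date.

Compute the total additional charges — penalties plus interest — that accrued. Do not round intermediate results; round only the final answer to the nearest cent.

£219,923.52

Penalty: 9 × 2.75% × £570,000.00 = £141,075.00 (below the 30% cap of £171,000.00)
Interest: £570,000.00 × ((1 + 0.0145)^9 − 1) = £570,000.00 × 0.1383307… = £78,848.5195…
Penalties + interest = £141,075.0000 + £78,848.5195… = £219,923.52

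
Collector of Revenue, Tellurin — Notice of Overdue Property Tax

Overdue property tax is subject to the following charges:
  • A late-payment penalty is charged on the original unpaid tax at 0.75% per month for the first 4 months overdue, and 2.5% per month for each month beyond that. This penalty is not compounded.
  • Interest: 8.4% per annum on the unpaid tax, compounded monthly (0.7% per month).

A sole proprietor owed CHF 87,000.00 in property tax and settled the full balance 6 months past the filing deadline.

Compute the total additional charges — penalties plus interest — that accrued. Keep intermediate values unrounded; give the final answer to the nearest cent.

Penalty, months 1–4: 4 × 0.75% × CHF 87,000.00 = CHF 2,610.00
Penalty, months 5–6: 2 × 2.5% × CHF 87,000.00 = CHF 4,350.00
Interest: CHF 87,000.00 × ((1 + 0.007)^6 − 1) = CHF 87,000.00 × 0.0427419… = CHF 3,718.5450…
Penalties + interest = CHF 6,960.0000 + CHF 3,718.5450… = CHF 10,678.54

CHF 10,678.54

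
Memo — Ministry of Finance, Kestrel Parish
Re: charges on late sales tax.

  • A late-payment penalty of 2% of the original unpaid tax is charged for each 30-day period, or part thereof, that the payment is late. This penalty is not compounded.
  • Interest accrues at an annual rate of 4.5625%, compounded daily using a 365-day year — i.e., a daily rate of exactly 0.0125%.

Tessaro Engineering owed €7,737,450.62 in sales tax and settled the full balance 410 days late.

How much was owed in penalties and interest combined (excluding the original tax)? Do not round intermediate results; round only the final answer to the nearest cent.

€2,573,341.72

Penalty periods: ⌈410/30⌉ = 14; penalty = 14 × 2% × €7,737,450.62 = €2,166,486.17…
Interest: €7,737,450.62 × ((1 + 0.000125)^410 − 1) = €7,737,450.62 × 0.05258264… = €406,855.5465…
Penalties + interest = €2,166,486.1736 + €406,855.5465… = €2,573,341.72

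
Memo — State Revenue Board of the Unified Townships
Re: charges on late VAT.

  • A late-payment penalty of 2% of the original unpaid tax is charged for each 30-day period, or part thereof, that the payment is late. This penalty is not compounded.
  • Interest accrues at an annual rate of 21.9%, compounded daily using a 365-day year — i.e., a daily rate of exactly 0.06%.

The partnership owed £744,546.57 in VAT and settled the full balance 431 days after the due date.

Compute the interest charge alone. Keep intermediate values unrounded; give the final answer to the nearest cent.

Interest: £744,546.57 × ((1 + 0.0006)^431 − 1) = £744,546.57 × 0.29501522… = £219,652.5731…

£219,652.57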